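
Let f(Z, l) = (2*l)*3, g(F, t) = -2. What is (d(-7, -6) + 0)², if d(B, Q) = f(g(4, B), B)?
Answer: 1764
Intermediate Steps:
f(Z, l) = 6*l
d(B, Q) = 6*B
(d(-7, -6) + 0)² = (6*(-7) + 0)² = (-42 + 0)² = (-42)² = 1764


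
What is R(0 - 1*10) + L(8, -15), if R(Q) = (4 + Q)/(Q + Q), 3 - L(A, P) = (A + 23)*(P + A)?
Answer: 2203/10 ≈ 220.30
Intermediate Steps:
L(A, P) = 3 - (23 + A)*(A + P) (L(A, P) = 3 - (A + 23)*(P + A) = 3 - (23 + A)*(A + P))
R(Q) = (4 + Q)/(2*Q) (R(Q) = (4 + Q)/((2*Q)) = (4 + Q)*(1/(2*Q)) = (4 + Q)/(2*Q))
R(0 - 1*10) + L(8, -15) = (4 + (0 - 1*10))/(2*(0 - 1*10)) + (3 - 1*8**2 - 23*8 - 23*(-15) - 1*8*(-15)) = (4 + (0 - 10))/(2*(0 - 10)) + (3 - 1*64 - 184 + 345 + 120) = (1/2)*(4 - 10)/(-10) + (3 - 64 - 184 + 345 + 120) = (1/2)*(-1/10)*(-6) + 220 = 3/10 + 220 = 2203/10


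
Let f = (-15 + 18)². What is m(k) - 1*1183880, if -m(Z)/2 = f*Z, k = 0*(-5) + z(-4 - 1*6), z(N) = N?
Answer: -1183700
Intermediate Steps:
k = -10 (k = 0*(-5) + (-4 - 1*6) = 0 + (-4 - 6) = 0 - 10 = -10)
f = 9 (f = 3² = 9)
m(Z) = -18*Z
m(k) - 1*1183880 = -18*(-10) - 1*1183880 = 180 - 1183880 = -1183700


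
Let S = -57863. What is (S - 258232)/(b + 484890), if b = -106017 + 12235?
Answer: -316095/391108 ≈ -0.80820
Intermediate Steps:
b = -93782
(S - 258232)/(b + 484890) = (-57863 - 258232)/(-93782 + 484890) = -316095/391108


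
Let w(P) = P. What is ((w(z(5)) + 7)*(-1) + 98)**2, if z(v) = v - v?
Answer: 8281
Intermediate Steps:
z(v) = 0
((w(z(5)) + 7)*(-1) + 98)**2 = ((0 + 7)*(-1) + 98)**2 = (7*(-1) + 98)**2 = (-7 + 98)**2 = 91**2 = 8281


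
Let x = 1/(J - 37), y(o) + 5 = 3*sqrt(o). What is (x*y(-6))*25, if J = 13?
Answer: 125/24 - 25*I*sqrt(6)/8 ≈ 5.2083 - 7.6547*I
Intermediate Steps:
y(o) = -5 + 3*sqrt(o)
x = -1/24 (x = 1/(13 - 37) = 1/(-24) = -1/24 ≈ -0.041667)
(x*y(-6))*25 = -(-5 + 3*sqrt(-6))/24*25 = -(-5 + 3*(I*sqrt(6)))/24*25 = -(-5 + 3*I*sqrt(6))/24*25 = (5/24 - I*sqrt(6)/8)*25 = 125/24 - 25*I*sqrt(6)/8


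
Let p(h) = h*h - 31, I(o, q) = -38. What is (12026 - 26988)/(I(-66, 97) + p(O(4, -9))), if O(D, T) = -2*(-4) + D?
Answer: -14962/75 ≈ -199.49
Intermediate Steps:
O(D, T) = 8 + D
p(h) = -31 + h**2 (p(h) = h**2 - 31 = -31 + h**2)
(12026 - 26988)/(I(-66, 97) + p(O(4, -9))) = (12026 - 26988)/(-38 + (-31 + (8 + 4)**2)) = -14962/(-38 + (-31 + 12**2)) = -14962/(-38 + (-31 + 144)) = -14962/(-38 + 113) = -14962/75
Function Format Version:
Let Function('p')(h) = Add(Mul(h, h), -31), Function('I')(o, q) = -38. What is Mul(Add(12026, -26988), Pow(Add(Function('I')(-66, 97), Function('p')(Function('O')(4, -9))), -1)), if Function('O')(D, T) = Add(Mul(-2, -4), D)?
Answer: Rational(-14962, 75) ≈ -199.49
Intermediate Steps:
Function('O')(D, T) = Add(8, D)
Function('p')(h) = Add(-31, Pow(h, 2)) (Function('p')(h) = Add(Pow(h, 2), -31) = Add(-31, Pow(h, 2)))
Mul(Add(12026, -26988), Pow(Add(Function('I')(-66, 97), Function('p')(Function('O')(4, -9))), -1)) = Mul(Add(12026, -26988), Pow(Add(-38, Add(-31, Pow(Add(8, 4), 2))), -1)) = Mul(-14962, Pow(Add(-38, Add(-31, Pow(12, 2))), -1)) = Mul(-14962, Pow(Add(-38, Add(-31, 144)), -1)) = Mul(-14962, Pow(Add(-38, 113), -1)) = Mul(-14962, Pow(75, -1)) = Mul(-14962, Rational(1, 75)) = Rational(-14962, 75)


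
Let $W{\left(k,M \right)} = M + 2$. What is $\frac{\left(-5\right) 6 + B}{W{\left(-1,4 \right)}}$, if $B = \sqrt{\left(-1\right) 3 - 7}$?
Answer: $-5 + \frac{i \sqrt{10}}{6} \approx -5.0 + 0.52705 i$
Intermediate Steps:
$W{\left(k,M \right)} = 2 + M$
$B = i \sqrt{10}$ ($B = \sqrt{-3 - 7} = \sqrt{-10} = i \sqrt{10} \approx 3.1623 i$)
$\frac{\left(-5\right) 6 + B}{W{\left(-1,4 \right)}} = \frac{\left(-5\right) 6 + i \sqrt{10}}{2 + 4} = \frac{-30 + i \sqrt{10}}{6} = -5 + \frac{i \sqrt{10}}{6}$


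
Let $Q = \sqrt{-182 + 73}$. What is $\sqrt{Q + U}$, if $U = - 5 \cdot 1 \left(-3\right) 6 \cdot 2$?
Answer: $\sqrt{180 + i \sqrt{109}} \approx 13.422 + 0.38892 i$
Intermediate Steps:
$U = 180$ ($U = - 5 \left(\left(-3\right) 6\right) 2 = \left(-5\right) \left(-18\right) 2 = 90 \cdot 2 = 180$)
$Q = i \sqrt{109}$ ($Q = \sqrt{-109} = i \sqrt{109} \approx 10.44 i$)
$\sqrt{Q + U} = \sqrt{i \sqrt{109} + 180} = \sqrt{180 + i \sqrt{109}}$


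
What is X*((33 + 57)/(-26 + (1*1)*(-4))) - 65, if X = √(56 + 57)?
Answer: -65 - 3*√113 ≈ -96.890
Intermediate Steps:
X = √113 ≈ 10.630
X*((33 + 57)/(-26 + (1*1)*(-4))) - 65 = √113*((33 + 57)/(-26 + (1*1)*(-4))) - 65 = √113*(90/(-26 + 1*(-4))) - 65 = √113*(90/(-26 - 4)) - 65 = √113*(90/(-30)) - 65 = √113*(90*(-1/30)) - 65 = √113*(-3) - 65 = -3*√113 - 65 = -65 - 3*√113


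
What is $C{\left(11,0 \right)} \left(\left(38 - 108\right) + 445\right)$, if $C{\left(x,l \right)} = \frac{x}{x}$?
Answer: $375$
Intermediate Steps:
$C{\left(x,l \right)} = 1$
$C{\left(11,0 \right)} \left(\left(38 - 108\right) + 445\right) = 1 \left(\left(38 - 108\right) + 445\right) = 1 \left(-70 + 445\right) = 1 \cdot 375 = 375$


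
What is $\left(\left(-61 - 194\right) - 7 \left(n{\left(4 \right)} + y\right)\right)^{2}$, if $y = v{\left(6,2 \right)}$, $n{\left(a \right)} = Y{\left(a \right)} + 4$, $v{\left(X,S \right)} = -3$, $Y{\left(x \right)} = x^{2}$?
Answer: $139876$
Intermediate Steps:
$n{\left(a \right)} = 4 + a^{2}$ ($n{\left(a \right)} = a^{2} + 4 = 4 + a^{2}$)
$y = -3$
$\left(\left(-61 - 194\right) - 7 \left(n{\left(4 \right)} + y\right)\right)^{2} = \left(\left(-61 - 194\right) - 7 \left(\left(4 + 4^{2}\right) - 3\right)\right)^{2} = \left(-255 - 7 \left(\left(4 + 16\right) - 3\right)\right)^{2} = \left(-255 - 7 \left(20 - 3\right)\right)^{2} = \left(-255 - 119\right)^{2} = \left(-374\right)^{2} = 139876$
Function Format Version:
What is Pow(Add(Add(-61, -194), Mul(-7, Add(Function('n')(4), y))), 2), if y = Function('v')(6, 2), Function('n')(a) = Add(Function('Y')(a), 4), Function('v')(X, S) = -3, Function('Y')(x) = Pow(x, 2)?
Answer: 139876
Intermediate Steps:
Function('n')(a) = Add(4, Pow(a, 2)) (Function('n')(a) = Add(Pow(a, 2), 4) = Add(4, Pow(a, 2)))
y = -3
Pow(Add(Add(-61, -194), Mul(-7, Add(Function('n')(4), y))), 2) = Pow(Add(Add(-61, -194), Mul(-7, Add(Add(4, Pow(4, 2)), -3))), 2) = Pow(Add(-255, Mul(-7, Add(Add(4, 16), -3))), 2) = Pow(Add(-255, Mul(-7, Add(20, -3))), 2) = Pow(Add(-255, Mul(-7, 17)), 2) = Pow(Add(-255, -119), 2) = Pow(-374, 2) = 139876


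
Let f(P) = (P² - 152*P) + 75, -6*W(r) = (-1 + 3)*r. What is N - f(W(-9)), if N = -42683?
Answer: -42311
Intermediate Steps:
W(r) = -r/3 (W(r) = -(-1 + 3)*r/6 = -r/3)
f(P) = 75 + P² - 152*P
N - f(W(-9)) = -42683 - (75 + (-⅓*(-9))² - (-152)*(-9)/3) = -42683 - (75 + 3² - 152*3) = -42683 - (75 + 9 - 456) = -42683 - 1*(-372) = -42683 + 372 = -42311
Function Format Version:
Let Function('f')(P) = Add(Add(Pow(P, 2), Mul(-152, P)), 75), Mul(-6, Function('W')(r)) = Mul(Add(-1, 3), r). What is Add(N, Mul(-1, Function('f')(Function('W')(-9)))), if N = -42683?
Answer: -42311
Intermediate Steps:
Function('W')(r) = Mul(Rational(-1, 3), r) (Function('W')(r) = Mul(Rational(-1, 6), Mul(Add(-1, 3), r)) = Mul(Rational(-1, 6), Mul(2, r)) = Mul(Rational(-1, 3), r))
Function('f')(P) = Add(75, Pow(P, 2), Mul(-152, P))
Add(N, Mul(-1, Function('f')(Function('W')(-9)))) = Add(-42683, Mul(-1, Add(75, Pow(Mul(Rational(-1, 3), -9), 2), Mul(-152, Mul(Rational(-1, 3), -9))))) = Add(-42683, Mul(-1, Add(75, Pow(3, 2), Mul(-152, 3)))) = Add(-42683, Mul(-1, Add(75, 9, -456))) = Add(-42683, Mul(-1, -372)) = Add(-42683, 372) = -42311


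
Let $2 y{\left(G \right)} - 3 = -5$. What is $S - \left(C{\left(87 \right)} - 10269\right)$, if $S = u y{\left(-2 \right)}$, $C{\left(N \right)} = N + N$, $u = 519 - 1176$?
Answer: $10752$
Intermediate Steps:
$y{\left(G \right)} = -1$ ($y{\left(G \right)} = \frac{3}{2} + \frac{1}{2} \left(-5\right) = \frac{3}{2} - \frac{5}{2} = -1$)
$u = -657$
$C{\left(N \right)} = 2 N$
$S = 657$ ($S = \left(-657\right) \left(-1\right) = 657$)
$S - \left(C{\left(87 \right)} - 10269\right) = 657 - \left(2 \cdot 87 - 10269\right) = 657 - \left(174 - 10269\right) = 657 - -10095 = 657 + 10095 = 10752$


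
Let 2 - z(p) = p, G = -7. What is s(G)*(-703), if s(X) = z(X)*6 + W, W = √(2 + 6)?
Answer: -37962 - 1406*√2 ≈ -39950.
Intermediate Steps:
z(p) = 2 - p
W = 2*√2 (W = √8 = 2*√2 ≈ 2.8284)
s(X) = 12 - 6*X + 2*√2 (s(X) = (2 - X)*6 + 2*√2 = (12 - 6*X) + 2*√2 = 12 - 6*X + 2*√2)
s(G)*(-703) = (12 - 6*(-7) + 2*√2)*(-703) = (12 + 42 + 2*√2)*(-703) = (54 + 2*√2)*(-703) = -37962 - 1406*√2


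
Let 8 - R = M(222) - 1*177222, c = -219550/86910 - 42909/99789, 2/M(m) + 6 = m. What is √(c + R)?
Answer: √533205724026366129490413/1734532398 ≈ 420.98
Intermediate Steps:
M(m) = 2/(-6 + m)
c = -854596538/289088733 (c = -219550*1/86910 - 42909*1/99789 = -21955/8691 - 14303/33263 = -854596538/289088733 ≈ -2.9562)
R = 19140839/108 (R = 8 - (2/(-6 + 222) - 1*177222) = 8 - (2/216 - 177222) = 8 - (2*(1/216) - 177222) = 8 - (1/108 - 177222) = 8 - 1*(-19139975/108) = 8 + 19139975/108 = 19140839/108 ≈ 1.7723e+5)
√(c + R) = √(-854596538/289088733 + 19140839/108) = √(1844436199546961/10407194388) = √533205724026366129490413/1734532398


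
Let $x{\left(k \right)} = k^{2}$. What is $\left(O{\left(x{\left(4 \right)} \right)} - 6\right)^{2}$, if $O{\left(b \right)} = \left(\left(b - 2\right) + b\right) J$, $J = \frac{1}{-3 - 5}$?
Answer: $\frac{1521}{16} \approx 95.063$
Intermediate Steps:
$J = - \frac{1}{8}$ ($J = \frac{1}{-8} = - \frac{1}{8} \approx -0.125$)
$O{\left(b \right)} = \frac{1}{4} - \frac{b}{4}$ ($O{\left(b \right)} = \left(\left(b - 2\right) + b\right) \left(- \frac{1}{8}\right) = \left(\left(-2 + b\right) + b\right) \left(- \frac{1}{8}\right) = \left(-2 + 2 b\right) \left(- \frac{1}{8}\right) = \frac{1}{4} - \frac{b}{4}$)
$\left(O{\left(x{\left(4 \right)} \right)} - 6\right)^{2} = \left(\left(\frac{1}{4} - \frac{4^{2}}{4}\right) - 6\right)^{2} = \left(\left(\frac{1}{4} - 4\right) - 6\right)^{2} = \left(- \frac{15}{4} - 6\right)^{2} = \left(- \frac{39}{4}\right)^{2} = \frac{1521}{16}$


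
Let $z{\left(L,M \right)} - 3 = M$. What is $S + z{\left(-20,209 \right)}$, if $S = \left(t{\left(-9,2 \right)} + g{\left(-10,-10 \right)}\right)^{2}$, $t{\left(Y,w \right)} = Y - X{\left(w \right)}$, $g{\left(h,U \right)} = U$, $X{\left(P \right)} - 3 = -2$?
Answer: $612$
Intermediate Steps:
$X{\left(P \right)} = 1$ ($X{\left(P \right)} = 3 - 2 = 1$)
$t{\left(Y,w \right)} = -1 + Y$ ($t{\left(Y,w \right)} = Y - 1 = -1 + Y$)
$z{\left(L,M \right)} = 3 + M$
$S = 400$ ($S = \left(\left(-1 - 9\right) - 10\right)^{2} = \left(-10 - 10\right)^{2} = \left(-20\right)^{2} = 400$)
$S + z{\left(-20,209 \right)} = 400 + \left(3 + 209\right) = 400 + 212 = 612$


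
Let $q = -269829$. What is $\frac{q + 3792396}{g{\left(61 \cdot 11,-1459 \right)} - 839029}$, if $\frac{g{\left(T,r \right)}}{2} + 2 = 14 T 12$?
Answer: $- \frac{3522567}{613577} \approx -5.741$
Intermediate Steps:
$g{\left(T,r \right)} = -4 + 336 T$ ($g{\left(T,r \right)} = -4 + 2 \cdot 14 T 12 = -4 + 2 \cdot 168 T = -4 + 336 T$)
$\frac{q + 3792396}{g{\left(61 \cdot 11,-1459 \right)} - 839029} = \frac{-269829 + 3792396}{\left(-4 + 336 \cdot 61 \cdot 11\right) - 839029} = \frac{3522567}{\left(-4 + 336 \cdot 671\right) - 839029} = \frac{3522567}{\left(-4 + 225456\right) - 839029} = \frac{3522567}{225452 - 839029} = \frac{3522567}{-613577} = 3522567 \left(- \frac{1}{613577}\right) = - \frac{3522567}{613577}$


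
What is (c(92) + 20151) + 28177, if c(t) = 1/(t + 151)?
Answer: 11743705/243 ≈ 48328.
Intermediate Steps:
c(t) = 1/(151 + t)
(c(92) + 20151) + 28177 = (1/(151 + 92) + 20151) + 28177 = (1/243 + 20151) + 28177 = 4896694/243 + 28177 = 11743705/243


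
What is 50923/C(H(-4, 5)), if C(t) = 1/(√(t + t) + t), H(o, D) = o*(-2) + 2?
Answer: 509230 + 101846*√5 ≈ 7.3697e+5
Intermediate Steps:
H(o, D) = 2 - 2*o (H(o, D) = -2*o + 2 = 2 - 2*o)
C(t) = 1/(t + √2*√t) (C(t) = 1/(√(2*t) + t) = 1/(√2*√t + t) = 1/(t + √2*√t))
50923/C(H(-4, 5)) = 50923/(1/((2 - 2*(-4)) + √2*√(2 - 2*(-4)))) = 50923/(1/((2 + 8) + √2*√(2 + 8))) = 50923/(1/(10 + √2*√10)) = 50923/(1/(10 + 2*√5)) = 50923*(10 + 2*√5) = 509230 + 101846*√5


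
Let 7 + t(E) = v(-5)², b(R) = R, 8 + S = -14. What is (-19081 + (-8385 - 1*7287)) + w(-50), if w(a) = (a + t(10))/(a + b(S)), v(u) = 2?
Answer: -2502163/72 ≈ -34752.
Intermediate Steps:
S = -22 (S = -8 - 14 = -22)
t(E) = -3 (t(E) = -7 + 2² = -7 + 4 = -3)
w(a) = (-3 + a)/(-22 + a) (w(a) = (a - 3)/(a - 22) = (-3 + a)/(-22 + a))
(-19081 + (-8385 - 1*7287)) + w(-50) = (-19081 + (-8385 - 1*7287)) + (-3 - 50)/(-22 - 50) = (-19081 + (-8385 - 7287)) - 53/(-72) = (-19081 - 15672) - 1/72*(-53) = -34753 + 53/72 = -2502163/72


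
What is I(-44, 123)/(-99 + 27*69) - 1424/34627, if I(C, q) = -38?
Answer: -1913881/30541014 ≈ -0.062666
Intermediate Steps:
I(-44, 123)/(-99 + 27*69) - 1424/34627 = -38/(-99 + 27*69) - 1424/34627 = -38/(-99 + 1863) - 1424*1/34627 = -38/1764 - 1424/34627 = -38*1/1764 - 1424/34627 = -19/882 - 1424/34627 = -1913881/30541014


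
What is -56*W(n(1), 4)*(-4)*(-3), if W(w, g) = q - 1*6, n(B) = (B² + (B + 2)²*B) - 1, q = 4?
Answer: 1344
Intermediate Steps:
n(B) = -1 + B² + B*(2 + B)² (n(B) = (B² + (2 + B)²*B) - 1 = (B² + B*(2 + B)²) - 1 = -1 + B² + B*(2 + B)²)
W(w, g) = -2 (W(w, g) = 4 - 1*6 = 4 - 6 = -2)
-56*W(n(1), 4)*(-4)*(-3) = -56*(-2*(-4))*(-3) = -448*(-3) = -56*(-24) = 1344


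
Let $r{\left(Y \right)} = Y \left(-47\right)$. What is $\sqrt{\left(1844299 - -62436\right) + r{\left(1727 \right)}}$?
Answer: $41 \sqrt{1086} \approx 1351.1$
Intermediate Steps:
$r{\left(Y \right)} = - 47 Y$
$\sqrt{\left(1844299 - -62436\right) + r{\left(1727 \right)}} = \sqrt{\left(1844299 - -62436\right) - 81169} = \sqrt{\left(1844299 + 62436\right) - 81169} = \sqrt{1906735 - 81169} = \sqrt{1825566} = 41 \sqrt{1086}$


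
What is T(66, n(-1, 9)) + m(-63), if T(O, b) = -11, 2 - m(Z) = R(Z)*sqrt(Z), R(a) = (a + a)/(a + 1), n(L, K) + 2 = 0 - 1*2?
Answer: -9 - 189*I*sqrt(7)/31 ≈ -9.0 - 16.131*I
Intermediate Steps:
n(L, K) = -4 (n(L, K) = -2 + (0 - 1*2) = -2 + (0 - 2) = -2 - 2 = -4)
R(a) = 2*a/(1 + a) (R(a) = (2*a)/(1 + a) = 2*a/(1 + a))
m(Z) = 2 - 2*Z**(3/2)/(1 + Z) (m(Z) = 2 - 2*Z/(1 + Z)*sqrt(Z) = 2 - 2*Z**(3/2)/(1 + Z))
T(66, n(-1, 9)) + m(-63) = -11 + 2*(1 - 63 - (-63)**(3/2))/(1 - 63) = -11 + 2*(1 - 63 - (-189)*I*sqrt(7))/(-62) = -11 + 2*(-1/62)*(1 - 63 + 189*I*sqrt(7)) = -11 + 2*(-1/62)*(-62 + 189*I*sqrt(7)) = -11 + (2 - 189*I*sqrt(7)/31) = -9 - 189*I*sqrt(7)/31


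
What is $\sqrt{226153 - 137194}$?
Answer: $\sqrt{88959} \approx 298.26$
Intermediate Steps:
$\sqrt{226153 - 137194} = \sqrt{88959}$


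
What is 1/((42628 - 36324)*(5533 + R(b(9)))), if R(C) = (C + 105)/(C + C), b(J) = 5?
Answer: 1/34949376 ≈ 2.8613e-8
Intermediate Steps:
R(C) = (105 + C)/(2*C) (R(C) = (105 + C)/((2*C)) = (105 + C)*(1/(2*C)) = (105 + C)/(2*C))
1/((42628 - 36324)*(5533 + R(b(9)))) = 1/((42628 - 36324)*(5533 + (½)*(105 + 5)/5)) = 1/(6304*(5533 + (½)*(⅕)*110)) = 1/(6304*(5533 + 11)) = 1/(6304*5544) = 1/34949376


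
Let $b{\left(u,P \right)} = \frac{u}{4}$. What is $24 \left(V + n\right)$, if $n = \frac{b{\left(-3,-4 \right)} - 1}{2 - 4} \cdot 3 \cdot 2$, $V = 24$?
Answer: $702$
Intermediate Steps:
$b{\left(u,P \right)} = \frac{u}{4}$ ($b{\left(u,P \right)} = u \frac{1}{4} = \frac{u}{4}$)
$n = \frac{21}{4}$ ($n = \frac{\frac{1}{4} \left(-3\right) - 1}{2 - 4} \cdot 3 \cdot 2 = \frac{- \frac{3}{4} - 1}{-2} \cdot 3 \cdot 2 = \left(- \frac{7}{4}\right) \left(- \frac{1}{2}\right) 3 \cdot 2 = \frac{7}{8} \cdot 3 \cdot 2 = \frac{21}{8} \cdot 2 = \frac{21}{4} \approx 5.25$)
$24 \left(V + n\right) = 24 \left(24 + \frac{21}{4}\right) = 24 \cdot \frac{117}{4} = 702$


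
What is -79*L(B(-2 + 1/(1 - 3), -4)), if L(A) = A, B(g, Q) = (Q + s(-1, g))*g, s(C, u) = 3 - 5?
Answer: -1185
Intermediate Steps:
s(C, u) = -2
B(g, Q) = g*(-2 + Q) (B(g, Q) = (Q - 2)*g = (-2 + Q)*g = g*(-2 + Q))
-79*L(B(-2 + 1/(1 - 3), -4)) = -79*(-2 + 1/(1 - 3))*(-2 - 4) = -79*(-2 + 1/(-2))*(-6) = -79*(-2 - 1/2)*(-6) = -(-395)*(-6)/2 = -79*15 = -1185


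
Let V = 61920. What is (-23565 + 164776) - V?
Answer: 79291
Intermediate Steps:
(-23565 + 164776) - V = (-23565 + 164776) - 1*61920 = 141211 - 61920 = 79291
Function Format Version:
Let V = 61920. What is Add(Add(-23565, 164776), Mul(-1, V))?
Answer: 79291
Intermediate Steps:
Add(Add(-23565, 164776), Mul(-1, V)) = Add(Add(-23565, 164776), Mul(-1, 61920)) = Add(141211, -61920) = 79291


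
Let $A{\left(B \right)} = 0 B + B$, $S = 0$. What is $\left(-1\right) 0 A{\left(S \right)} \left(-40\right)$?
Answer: $0$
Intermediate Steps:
$A{\left(B \right)} = B$ ($A{\left(B \right)} = 0 + B = B$)
$\left(-1\right) 0 A{\left(S \right)} \left(-40\right) = \left(-1\right) 0 \cdot 0 \left(-40\right) = 0 \cdot 0 \left(-40\right) = 0 \left(-40\right) = 0$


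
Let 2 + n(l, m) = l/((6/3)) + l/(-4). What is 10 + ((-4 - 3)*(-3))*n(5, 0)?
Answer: -23/4 ≈ -5.7500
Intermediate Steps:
n(l, m) = -2 + l/4 (n(l, m) = -2 + (l/((6/3)) + l/(-4)) = -2 + (l/((6*(1/3))) + l*(-1/4)) = -2 + (l/2 - l/4) = -2 + l/4)
10 + ((-4 - 3)*(-3))*n(5, 0) = 10 + ((-4 - 3)*(-3))*(-2 + (1/4)*5) = 10 + (-7*(-3))*(-2 + 5/4) = 10 + 21*(-3/4) = 10 - 63/4 = -23/4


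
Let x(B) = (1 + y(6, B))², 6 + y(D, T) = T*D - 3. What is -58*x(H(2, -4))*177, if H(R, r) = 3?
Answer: -1026600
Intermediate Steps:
y(D, T) = -9 + D*T (y(D, T) = -6 + (T*D - 3) = -6 + (D*T - 3) = -6 + (-3 + D*T) = -9 + D*T)
x(B) = (-8 + 6*B)² (x(B) = (1 + (-9 + 6*B))² = (-8 + 6*B)²)
-58*x(H(2, -4))*177 = -232*(-4 + 3*3)²*177 = -232*(-4 + 9)²*177 = -232*5²*177 = -232*25*177 = -58*100*177 = -5800*177 = -1026600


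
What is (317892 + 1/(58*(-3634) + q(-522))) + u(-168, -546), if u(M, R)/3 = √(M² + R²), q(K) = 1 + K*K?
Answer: 19618068997/61713 + 126*√185 ≈ 3.1961e+5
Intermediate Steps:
q(K) = 1 + K²
u(M, R) = 3*√(M² + R²)
(317892 + 1/(58*(-3634) + q(-522))) + u(-168, -546) = (317892 + 1/(58*(-3634) + (1 + (-522)²))) + 3*√((-168)² + (-546)²) = (317892 + 1/(-210772 + (1 + 272484))) + 3*√(28224 + 298116) = (317892 + 1/(-210772 + 272485)) + 3*√326340 = (317892 + 1/61713) + 3*(42*√185) = (317892 + 1/61713) + 126*√185 = 19618068997/61713 + 126*√185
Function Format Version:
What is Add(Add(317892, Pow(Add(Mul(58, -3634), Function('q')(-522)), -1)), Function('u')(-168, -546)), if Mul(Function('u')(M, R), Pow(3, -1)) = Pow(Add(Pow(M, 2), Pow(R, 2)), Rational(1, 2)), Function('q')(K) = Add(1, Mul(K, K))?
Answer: Add(Rational(19618068997, 61713), Mul(126, Pow(185, Rational(1, 2)))) ≈ 3.1961e+5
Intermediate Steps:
Function('q')(K) = Add(1, Pow(K, 2))
Function('u')(M, R) = Mul(3, Pow(Add(Pow(M, 2), Pow(R, 2)), Rational(1, 2)))
Add(Add(317892, Pow(Add(Mul(58, -3634), Function('q')(-522)), -1)), Function('u')(-168, -546)) = Add(Add(317892, Pow(Add(Mul(58, -3634), Add(1, Pow(-522, 2))), -1)), Mul(3, Pow(Add(Pow(-168, 2), Pow(-546, 2)), Rational(1, 2)))) = Add(Add(317892, Pow(Add(-210772, Add(1, 272484)), -1)), Mul(3, Pow(Add(28224, 298116), Rational(1, 2)))) = Add(Add(317892, Pow(Add(-210772, 272485), -1)), Mul(3, Pow(326340, Rational(1, 2)))) = Add(Add(317892, Pow(61713, -1)), Mul(3, Mul(42, Pow(185, Rational(1, 2))))) = Add(Add(317892, Rational(1, 61713)), Mul(126, Pow(185, Rational(1, 2)))) = Add(Rational(19618068997, 61713), Mul(126, Pow(185, Rational(1, 2))))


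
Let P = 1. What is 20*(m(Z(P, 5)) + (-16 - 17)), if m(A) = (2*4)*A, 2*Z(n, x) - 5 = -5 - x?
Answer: -1060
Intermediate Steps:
Z(n, x) = -x/2 (Z(n, x) = 5/2 + (-5 - x)/2 = 5/2 + (-5/2 - x/2) = -x/2)
m(A) = 8*A
20*(m(Z(P, 5)) + (-16 - 17)) = 20*(8*(-½*5) + (-16 - 17)) = 20*(8*(-5/2) - 33) = 20*(-20 - 33) = 20*(-53) = -1060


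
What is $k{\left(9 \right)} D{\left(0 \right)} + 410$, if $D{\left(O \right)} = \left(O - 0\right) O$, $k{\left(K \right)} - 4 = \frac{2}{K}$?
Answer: $410$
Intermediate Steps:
$k{\left(K \right)} = 4 + \frac{2}{K}$
$D{\left(O \right)} = O^{2}$ ($D{\left(O \right)} = \left(O + 0\right) O = O O = O^{2}$)
$k{\left(9 \right)} D{\left(0 \right)} + 410 = \left(4 + \frac{2}{9}\right) 0^{2} + 410 = \left(4 + 2 \cdot \frac{1}{9}\right) 0 + 410 = \left(4 + \frac{2}{9}\right) 0 + 410 = \frac{38}{9} \cdot 0 + 410 = 0 + 410 = 410$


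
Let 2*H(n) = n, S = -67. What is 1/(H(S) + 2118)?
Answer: 2/4169 ≈ 0.00047973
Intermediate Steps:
H(n) = n/2
1/(H(S) + 2118) = 1/((1/2)*(-67) + 2118) = 1/(-67/2 + 2118) = 1/(4169/2) = 2/4169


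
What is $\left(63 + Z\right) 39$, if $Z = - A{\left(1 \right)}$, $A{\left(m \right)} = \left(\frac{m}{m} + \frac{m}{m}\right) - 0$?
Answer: $2379$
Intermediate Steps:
$A{\left(m \right)} = 2$ ($A{\left(m \right)} = \left(1 + 1\right) + 0 = 2 + 0 = 2$)
$Z = -2$ ($Z = \left(-1\right) 2 = -2$)
$\left(63 + Z\right) 39 = \left(63 - 2\right) 39 = 61 \cdot 39 = 2379$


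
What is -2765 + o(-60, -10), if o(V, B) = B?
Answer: -2775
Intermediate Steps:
-2765 + o(-60, -10) = -2765 - 10 = -2775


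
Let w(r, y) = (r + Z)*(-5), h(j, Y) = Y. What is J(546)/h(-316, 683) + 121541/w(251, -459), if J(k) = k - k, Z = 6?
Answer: -121541/1285 ≈ -94.584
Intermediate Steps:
w(r, y) = -30 - 5*r (w(r, y) = (r + 6)*(-5) = (6 + r)*(-5) = -30 - 5*r)
J(k) = 0
J(546)/h(-316, 683) + 121541/w(251, -459) = 0/683 + 121541/(-30 - 5*251) = 0*(1/683) + 121541/(-30 - 1255) = 0 + 121541/(-1285) = 0 + 121541*(-1/1285) = 0 - 121541/1285 = -121541/1285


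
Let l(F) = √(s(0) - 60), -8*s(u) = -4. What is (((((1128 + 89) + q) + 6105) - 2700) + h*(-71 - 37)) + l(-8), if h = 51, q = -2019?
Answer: -2905 + I*√238/2 ≈ -2905.0 + 7.7136*I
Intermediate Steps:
s(u) = ½ (s(u) = -⅛*(-4) = ½)
l(F) = I*√238/2 (l(F) = √(½ - 60) = √(-119/2) = I*√238/2)
(((((1128 + 89) + q) + 6105) - 2700) + h*(-71 - 37)) + l(-8) = (((((1128 + 89) - 2019) + 6105) - 2700) + 51*(-71 - 37)) + I*√238/2 = ((((1217 - 2019) + 6105) - 2700) + 51*(-108)) + I*√238/2 = (((-802 + 6105) - 2700) - 5508) + I*√238/2 = ((5303 - 2700) - 5508) + I*√238/2 = (2603 - 5508) + I*√238/2 = -2905 + I*√238/2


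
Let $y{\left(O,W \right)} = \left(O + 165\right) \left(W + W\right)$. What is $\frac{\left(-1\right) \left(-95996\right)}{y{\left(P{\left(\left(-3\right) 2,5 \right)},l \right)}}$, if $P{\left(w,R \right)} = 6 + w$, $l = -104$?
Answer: $- \frac{23999}{8580} \approx -2.7971$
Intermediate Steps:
$y{\left(O,W \right)} = 2 W \left(165 + O\right)$ ($y{\left(O,W \right)} = \left(165 + O\right) 2 W = 2 W \left(165 + O\right)$)
$\frac{\left(-1\right) \left(-95996\right)}{y{\left(P{\left(\left(-3\right) 2,5 \right)},l \right)}} = \frac{\left(-1\right) \left(-95996\right)}{2 \left(-104\right) \left(165 + \left(6 - 6\right)\right)} = \frac{95996}{2 \left(-104\right) \left(165 + \left(6 - 6\right)\right)} = \frac{95996}{2 \left(-104\right) \left(165 + 0\right)} = \frac{95996}{2 \left(-104\right) 165} = \frac{95996}{-34320} = 95996 \left(- \frac{1}{34320}\right) = - \frac{23999}{8580}$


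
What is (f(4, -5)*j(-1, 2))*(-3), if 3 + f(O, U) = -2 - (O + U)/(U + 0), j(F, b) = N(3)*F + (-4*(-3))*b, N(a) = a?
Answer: 1638/5 ≈ 327.60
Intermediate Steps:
j(F, b) = 3*F + 12*b (j(F, b) = 3*F + (-4*(-3))*b = 3*F + 12*b)
f(O, U) = -5 - (O + U)/U (f(O, U) = -3 + (-2 - (O + U)/(U + 0)) = -3 + (-2 - (O + U)/U) = -5 - (O + U)/U)
(f(4, -5)*j(-1, 2))*(-3) = ((-6 - 1*4/(-5))*(3*(-1) + 12*2))*(-3) = ((-6 - 1*4*(-⅕))*(-3 + 24))*(-3) = ((-6 + ⅘)*21)*(-3) = -26/5*21*(-3) = -546/5*(-3) = 1638/5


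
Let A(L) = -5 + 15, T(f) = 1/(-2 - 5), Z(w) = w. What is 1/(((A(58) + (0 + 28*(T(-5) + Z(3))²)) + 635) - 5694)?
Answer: -7/33743 ≈ -0.00020745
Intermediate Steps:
T(f) = -⅐ (T(f) = 1/(-7) = -⅐)
A(L) = 10
1/(((A(58) + (0 + 28*(T(-5) + Z(3))²)) + 635) - 5694) = 1/(((10 + (0 + 28*(-⅐ + 3)²)) + 635) - 5694) = 1/(((10 + (0 + 28*(20/7)²)) + 635) - 5694) = 1/(((10 + (0 + 28*(400/49))) + 635) - 5694) = 1/(((10 + (0 + 1600/7)) + 635) - 5694) = 1/(((10 + 1600/7) + 635) - 5694) = 1/((1670/7 + 635) - 5694) = 1/(6115/7 - 5694) = 1/(-33743/7) = -7/33743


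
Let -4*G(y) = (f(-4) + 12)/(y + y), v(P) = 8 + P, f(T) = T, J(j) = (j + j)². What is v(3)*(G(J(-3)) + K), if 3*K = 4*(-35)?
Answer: -18491/36 ≈ -513.64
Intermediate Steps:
J(j) = 4*j² (J(j) = (2*j)² = 4*j²)
K = -140/3 (K = (4*(-35))/3 = (⅓)*(-140) = -140/3 ≈ -46.667)
G(y) = -1/y (G(y) = -(-4 + 12)/(4*(y + y)) = -2/(2*y) = -2*1/(2*y) = -1/y)
v(3)*(G(J(-3)) + K) = (8 + 3)*(-1/(4*(-3)²) - 140/3) = 11*(-1/(4*9) - 140/3) = 11*(-1/36 - 140/3) = 11*(-1681/36) = -18491/36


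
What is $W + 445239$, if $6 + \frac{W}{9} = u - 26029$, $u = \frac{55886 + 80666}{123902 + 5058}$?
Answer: $\frac{261557577}{1240} \approx 2.1093 \cdot 10^{5}$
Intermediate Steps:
$u = \frac{1313}{1240}$ ($u = \frac{136552}{128960} = 136552 \cdot \frac{1}{128960} = \frac{1313}{1240} \approx 1.0589$)
$W = - \frac{290538783}{1240}$ ($W = -54 + 9 \left(\frac{1313}{1240} - 26029\right) = -54 + 9 \left(- \frac{32274647}{1240}\right) = -54 - \frac{290471823}{1240} = - \frac{290538783}{1240} \approx -2.3431 \cdot 10^{5}$)
$W + 445239 = - \frac{290538783}{1240} + 445239 = \frac{261557577}{1240}$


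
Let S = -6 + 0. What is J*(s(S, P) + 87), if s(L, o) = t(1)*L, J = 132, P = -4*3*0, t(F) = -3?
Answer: 13860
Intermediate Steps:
S = -6
P = 0 (P = -12*0 = 0)
s(L, o) = -3*L
J*(s(S, P) + 87) = 132*(-3*(-6) + 87) = 132*(18 + 87) = 132*105 = 13860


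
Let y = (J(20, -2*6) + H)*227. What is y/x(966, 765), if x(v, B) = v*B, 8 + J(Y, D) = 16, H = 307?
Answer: 227/2346 ≈ 0.096760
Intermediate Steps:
J(Y, D) = 8 (J(Y, D) = -8 + 16 = 8)
y = 71505 (y = (8 + 307)*227 = 315*227 = 71505)
x(v, B) = B*v
y/x(966, 765) = 71505/((765*966)) = 71505/738990 = 71505*(1/738990) = 227/2346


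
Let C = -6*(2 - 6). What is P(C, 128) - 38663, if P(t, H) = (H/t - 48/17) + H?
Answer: -1965157/51 ≈ -38533.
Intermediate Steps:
C = 24 (C = -6*(-4) = 24)
P(t, H) = -48/17 + H + H/t (P(t, H) = (H/t - 48*1/17) + H = (H/t - 48/17) + H = (-48/17 + H/t) + H = -48/17 + H + H/t)
P(C, 128) - 38663 = (-48/17 + 128 + 128/24) - 38663 = (-48/17 + 128 + 128*(1/24)) - 38663 = (-48/17 + 128 + 16/3) - 38663 = 6656/51 - 38663 = -1965157/51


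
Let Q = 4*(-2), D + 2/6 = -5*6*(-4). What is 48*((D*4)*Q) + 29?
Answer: -183779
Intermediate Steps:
D = 359/3 (D = -1/3 - 5*6*(-4) = -1/3 - 30*(-4) = -1/3 + 120 = 359/3 ≈ 119.67)
Q = -8
48*((D*4)*Q) + 29 = 48*(((359/3)*4)*(-8)) + 29 = 48*((1436/3)*(-8)) + 29 = 48*(-11488/3) + 29 = -183808 + 29 = -183779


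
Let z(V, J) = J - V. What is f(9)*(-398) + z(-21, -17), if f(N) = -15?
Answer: 5974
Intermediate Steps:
f(9)*(-398) + z(-21, -17) = -15*(-398) + (-17 - 1*(-21)) = 5970 + (-17 + 21) = 5970 + 4 = 5974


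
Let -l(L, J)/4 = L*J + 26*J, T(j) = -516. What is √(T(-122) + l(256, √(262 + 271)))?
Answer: 2*√(-129 - 282*√533) ≈ 162.97*I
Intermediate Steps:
l(L, J) = -104*J - 4*J*L (l(L, J) = -4*(L*J + 26*J) = -4*(J*L + 26*J) = -4*(26*J + J*L) = -104*J - 4*J*L)
√(T(-122) + l(256, √(262 + 271))) = √(-516 - 4*√(262 + 271)*(26 + 256)) = √(-516 - 4*√533*282) = √(-516 - 1128*√533)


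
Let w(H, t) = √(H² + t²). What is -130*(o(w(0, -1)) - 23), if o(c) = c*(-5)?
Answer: 3640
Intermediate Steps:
o(c) = -5*c
-130*(o(w(0, -1)) - 23) = -130*(-5*√(0² + (-1)²) - 23) = -130*(-5*√(0 + 1) - 23) = -130*(-5*√1 - 23) = -130*(-5*1 - 23) = -130*(-5 - 23) = -130*(-28) = 3640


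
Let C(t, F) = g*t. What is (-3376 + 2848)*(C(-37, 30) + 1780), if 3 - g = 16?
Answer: -1193808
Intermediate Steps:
g = -13 (g = 3 - 1*16 = 3 - 16 = -13)
C(t, F) = -13*t
(-3376 + 2848)*(C(-37, 30) + 1780) = (-3376 + 2848)*(-13*(-37) + 1780) = -528*(481 + 1780) = -528*2261 = -1193808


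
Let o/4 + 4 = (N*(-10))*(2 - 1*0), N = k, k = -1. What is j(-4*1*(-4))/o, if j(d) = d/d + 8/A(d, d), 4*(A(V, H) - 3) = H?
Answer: 15/448 ≈ 0.033482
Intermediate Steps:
N = -1
A(V, H) = 3 + H/4
o = 64 (o = -16 + 4*((-1*(-10))*(2 - 1*0)) = -16 + 4*(10*(2 + 0)) = -16 + 4*(10*2) = -16 + 4*20 = -16 + 80 = 64)
j(d) = 1 + 8/(3 + d/4) (j(d) = d/d + 8/(3 + d/4) = 1 + 8/(3 + d/4))
j(-4*1*(-4))/o = ((44 - 4*1*(-4))/(12 - 4*1*(-4)))/64 = ((44 - 4*(-4))/(12 - 4*(-4)))*(1/64) = ((44 + 16)/(12 + 16))*(1/64) = (60/28)*(1/64) = ((1/28)*60)*(1/64) = (15/7)*(1/64) = 15/448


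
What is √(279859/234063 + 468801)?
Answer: √2853728561110254/78021 ≈ 684.69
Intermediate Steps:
√(279859/234063 + 468801) = √(109729248322/234063) = √2853728561110254/78021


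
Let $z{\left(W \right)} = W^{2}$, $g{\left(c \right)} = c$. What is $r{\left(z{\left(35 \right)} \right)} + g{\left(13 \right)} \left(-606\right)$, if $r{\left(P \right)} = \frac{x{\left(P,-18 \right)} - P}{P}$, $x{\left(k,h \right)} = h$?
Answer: $- \frac{9651793}{1225} \approx -7879.0$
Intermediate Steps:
$r{\left(P \right)} = \frac{-18 - P}{P}$
$r{\left(z{\left(35 \right)} \right)} + g{\left(13 \right)} \left(-606\right) = \frac{-18 - 35^{2}}{35^{2}} + 13 \left(-606\right) = \frac{-18 - 1225}{1225} - 7878 = \frac{1}{1225} \left(-1243\right) - 7878 = - \frac{1243}{1225} - 7878 = - \frac{9651793}{1225}$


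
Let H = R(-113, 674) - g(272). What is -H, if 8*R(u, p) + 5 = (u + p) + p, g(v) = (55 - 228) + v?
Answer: -219/4 ≈ -54.750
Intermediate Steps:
g(v) = -173 + v
R(u, p) = -5/8 + p/4 + u/8 (R(u, p) = -5/8 + ((u + p) + p)/8 = -5/8 + ((p + u) + p)/8 = -5/8 + (u + 2*p)/8 = -5/8 + (p/4 + u/8) = -5/8 + p/4 + u/8)
H = 219/4 (H = (-5/8 + (¼)*674 + (⅛)*(-113)) - (-173 + 272) = (-5/8 + 337/2 - 113/8) - 1*99 = 615/4 - 99 = 219/4 ≈ 54.750)
-H = -1*219/4 = -219/4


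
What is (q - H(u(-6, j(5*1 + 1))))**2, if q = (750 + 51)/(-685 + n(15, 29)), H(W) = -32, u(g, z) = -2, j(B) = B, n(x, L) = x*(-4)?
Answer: 530795521/555025 ≈ 956.35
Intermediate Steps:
n(x, L) = -4*x
q = -801/745 (q = (750 + 51)/(-685 - 4*15) = 801/(-685 - 60) = 801/(-745) = 801*(-1/745) = -801/745 ≈ -1.0752)
(q - H(u(-6, j(5*1 + 1))))**2 = (-801/745 - 1*(-32))**2 = (-801/745 + 32)**2 = (23039/745)**2 = 530795521/555025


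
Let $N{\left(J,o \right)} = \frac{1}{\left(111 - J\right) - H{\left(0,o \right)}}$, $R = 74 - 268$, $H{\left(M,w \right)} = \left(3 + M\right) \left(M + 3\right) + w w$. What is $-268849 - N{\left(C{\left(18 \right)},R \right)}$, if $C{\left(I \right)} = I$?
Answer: $- \frac{10095817647}{37552} \approx -2.6885 \cdot 10^{5}$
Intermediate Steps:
$H{\left(M,w \right)} = w^{2} + \left(3 + M\right)^{2}$ ($H{\left(M,w \right)} = \left(3 + M\right) \left(3 + M\right) + w^{2} = \left(3 + M\right)^{2} + w^{2} = w^{2} + \left(3 + M\right)^{2}$)
$R = -194$
$N{\left(J,o \right)} = \frac{1}{102 - J - o^{2}}$ ($N{\left(J,o \right)} = \frac{1}{\left(111 - J\right) - \left(o^{2} + \left(3 + 0\right)^{2}\right)} = \frac{1}{\left(111 - J\right) - \left(o^{2} + 3^{2}\right)} = \frac{1}{\left(111 - J\right) - \left(o^{2} + 9\right)} = \frac{1}{\left(111 - J\right) - \left(9 + o^{2}\right)} = \frac{1}{102 - J - o^{2}}$)
$-268849 - N{\left(C{\left(18 \right)},R \right)} = -268849 - - \frac{1}{-102 + 18 + \left(-194\right)^{2}} = -268849 - - \frac{1}{-102 + 18 + 37636} = -268849 - - \frac{1}{37552} = -268849 + \frac{1}{37552} = - \frac{10095817647}{37552}$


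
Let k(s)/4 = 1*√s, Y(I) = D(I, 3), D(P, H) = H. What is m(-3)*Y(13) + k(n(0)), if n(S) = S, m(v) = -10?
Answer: -30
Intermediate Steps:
Y(I) = 3
k(s) = 4*√s (k(s) = 4*(1*√s) = 4*√s)
m(-3)*Y(13) + k(n(0)) = -10*3 + 4*√0 = -30 + 4*0 = -30 + 0 = -30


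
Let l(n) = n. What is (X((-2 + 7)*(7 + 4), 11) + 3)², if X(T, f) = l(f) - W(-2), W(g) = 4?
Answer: 100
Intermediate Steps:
X(T, f) = -4 + f (X(T, f) = f - 1*4 = f - 4 = -4 + f)
(X((-2 + 7)*(7 + 4), 11) + 3)² = ((-4 + 11) + 3)² = (7 + 3)² = 10² = 100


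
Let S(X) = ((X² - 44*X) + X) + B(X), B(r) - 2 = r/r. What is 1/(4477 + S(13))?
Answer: 1/4090 ≈ 0.00024450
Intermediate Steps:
B(r) = 3 (B(r) = 2 + r/r = 2 + 1 = 3)
S(X) = 3 + X² - 43*X (S(X) = ((X² - 44*X) + X) + 3 = (X² - 43*X) + 3 = 3 + X² - 43*X)
1/(4477 + S(13)) = 1/(4477 + (3 + 13² - 43*13)) = 1/(4477 + (3 + 169 - 559)) = 1/(4477 - 387) = 1/4090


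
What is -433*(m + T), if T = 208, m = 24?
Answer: -100456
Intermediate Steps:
-433*(m + T) = -433*(24 + 208) = -433*232 = -100456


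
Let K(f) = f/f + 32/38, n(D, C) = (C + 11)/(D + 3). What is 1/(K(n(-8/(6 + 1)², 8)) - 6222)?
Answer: -19/118183 ≈ -0.00016077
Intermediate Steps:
n(D, C) = (11 + C)/(3 + D)
K(f) = 35/19 (K(f) = 1 + 32*(1/38) = 1 + 16/19 = 35/19)
1/(K(n(-8/(6 + 1)², 8)) - 6222) = 1/(35/19 - 6222) = 1/(-118183/19) = -19/118183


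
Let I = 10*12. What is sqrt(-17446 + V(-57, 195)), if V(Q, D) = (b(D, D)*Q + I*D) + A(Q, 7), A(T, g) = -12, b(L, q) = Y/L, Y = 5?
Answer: sqrt(1003951)/13 ≈ 77.075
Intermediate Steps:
b(L, q) = 5/L
I = 120
V(Q, D) = -12 + 120*D + 5*Q/D (V(Q, D) = ((5/D)*Q + 120*D) - 12 = (5*Q/D + 120*D) - 12 = (120*D + 5*Q/D) - 12 = -12 + 120*D + 5*Q/D)
sqrt(-17446 + V(-57, 195)) = sqrt(-17446 + (-12 + 120*195 + 5*(-57)/195)) = sqrt(-17446 + (-12 + 23400 + 5*(-57)*(1/195))) = sqrt(-17446 + (-12 + 23400 - 19/13)) = sqrt(-17446 + 304025/13) = sqrt(77227/13) = sqrt(1003951)/13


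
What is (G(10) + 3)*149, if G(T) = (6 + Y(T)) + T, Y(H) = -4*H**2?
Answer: -56769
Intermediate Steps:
G(T) = 6 + T - 4*T**2 (G(T) = (6 - 4*T**2) + T = 6 + T - 4*T**2)
(G(10) + 3)*149 = ((6 + 10 - 4*10**2) + 3)*149 = ((6 + 10 - 4*100) + 3)*149 = ((6 + 10 - 400) + 3)*149 = (-384 + 3)*149 = -381*149 = -56769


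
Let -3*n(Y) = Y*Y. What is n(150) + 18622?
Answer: 11122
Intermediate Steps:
n(Y) = -Y²/3 (n(Y) = -Y*Y/3 = -Y²/3)
n(150) + 18622 = -⅓*150² + 18622 = -⅓*22500 + 18622 = -7500 + 18622 = 11122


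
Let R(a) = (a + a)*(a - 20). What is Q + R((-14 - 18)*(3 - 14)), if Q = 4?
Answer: 233732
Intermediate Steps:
R(a) = 2*a*(-20 + a) (R(a) = (2*a)*(-20 + a) = 2*a*(-20 + a))
Q + R((-14 - 18)*(3 - 14)) = 4 + 2*((-14 - 18)*(3 - 14))*(-20 + (-14 - 18)*(3 - 14)) = 4 + 2*(-32*(-11))*(-20 - 32*(-11)) = 4 + 2*352*(-20 + 352) = 4 + 2*352*332 = 4 + 233728 = 233732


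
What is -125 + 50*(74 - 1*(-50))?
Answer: 6075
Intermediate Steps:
-125 + 50*(74 - 1*(-50)) = -125 + 50*(74 + 50) = -125 + 50*124 = -125 + 6200 = 6075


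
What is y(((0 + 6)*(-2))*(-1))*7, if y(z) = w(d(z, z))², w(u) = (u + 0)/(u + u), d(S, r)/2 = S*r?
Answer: 7/4 ≈ 1.7500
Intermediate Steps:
d(S, r) = 2*S*r (d(S, r) = 2*(S*r) = 2*S*r)
w(u) = ½ (w(u) = u/((2*u)) = u*(1/(2*u)) = ½)
y(z) = ¼ (y(z) = (½)² = ¼)
y(((0 + 6)*(-2))*(-1))*7 = (¼)*7 = 7/4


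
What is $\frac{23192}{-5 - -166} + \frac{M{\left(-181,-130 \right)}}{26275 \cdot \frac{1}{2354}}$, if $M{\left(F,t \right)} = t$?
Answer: $\frac{112020116}{846055} \approx 132.4$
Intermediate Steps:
$\frac{23192}{-5 - -166} + \frac{M{\left(-181,-130 \right)}}{26275 \cdot \frac{1}{2354}} = \frac{23192}{-5 - -166} - \frac{130}{26275 \cdot \frac{1}{2354}} = \frac{23192}{-5 + 166} - \frac{130}{26275 \cdot \frac{1}{2354}} = \frac{23192}{161} - \frac{130}{\frac{26275}{2354}} = 23192 \cdot \frac{1}{161} - \frac{61204}{5255} = \frac{23192}{161} - \frac{61204}{5255} = \frac{112020116}{846055}$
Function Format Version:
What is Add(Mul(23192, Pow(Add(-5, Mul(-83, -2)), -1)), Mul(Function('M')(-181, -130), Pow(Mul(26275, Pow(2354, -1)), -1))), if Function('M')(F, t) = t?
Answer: Rational(112020116, 846055) ≈ 132.40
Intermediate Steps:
Add(Mul(23192, Pow(Add(-5, Mul(-83, -2)), -1)), Mul(Function('M')(-181, -130), Pow(Mul(26275, Pow(2354, -1)), -1))) = Add(Mul(23192, Pow(Add(-5, Mul(-83, -2)), -1)), Mul(-130, Pow(Mul(26275, Pow(2354, -1)), -1))) = Add(Mul(23192, Pow(Add(-5, 166), -1)), Mul(-130, Pow(Mul(26275, Rational(1, 2354)), -1))) = Add(Mul(23192, Pow(161, -1)), Mul(-130, Pow(Rational(26275, 2354), -1))) = Add(Mul(23192, Rational(1, 161)), Mul(-130, Rational(2354, 26275))) = Add(Rational(23192, 161), Rational(-61204, 5255)) = Rational(112020116, 846055)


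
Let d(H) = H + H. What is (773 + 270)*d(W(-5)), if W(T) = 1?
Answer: 2086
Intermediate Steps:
d(H) = 2*H
(773 + 270)*d(W(-5)) = (773 + 270)*(2*1) = 1043*2 = 2086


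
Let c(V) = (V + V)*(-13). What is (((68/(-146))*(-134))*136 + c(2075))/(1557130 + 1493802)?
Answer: -3631/243674 ≈ -0.014901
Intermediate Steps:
c(V) = -26*V (c(V) = (2*V)*(-13) = -26*V)
(((68/(-146))*(-134))*136 + c(2075))/(1557130 + 1493802) = (((68/(-146))*(-134))*136 - 26*2075)/(1557130 + 1493802) = (((68*(-1/146))*(-134))*136 - 53950)/3050932 = (-34/73*(-134)*136 - 53950)*(1/3050932) = ((4556/73)*136 - 53950)*(1/3050932) = (619616/73 - 53950)*(1/3050932) = -3318734/73*1/3050932 = -3631/243674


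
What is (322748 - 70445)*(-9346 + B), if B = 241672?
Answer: 58616546778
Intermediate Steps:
(322748 - 70445)*(-9346 + B) = (322748 - 70445)*(-9346 + 241672) = 252303*232326 = 58616546778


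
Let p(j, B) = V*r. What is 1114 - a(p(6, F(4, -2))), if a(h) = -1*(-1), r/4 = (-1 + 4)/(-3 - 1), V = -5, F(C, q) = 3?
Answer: 1113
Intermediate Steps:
r = -3 (r = 4*((-1 + 4)/(-3 - 1)) = 4*(3/(-4)) = 4*(3*(-1/4)) = 4*(-3/4) = -3)
p(j, B) = 15 (p(j, B) = -5*(-3) = 15)
a(h) = 1
1114 - a(p(6, F(4, -2))) = 1114 - 1*1 = 1114 - 1 = 1113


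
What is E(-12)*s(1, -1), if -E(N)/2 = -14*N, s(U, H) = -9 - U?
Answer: 3360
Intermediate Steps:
E(N) = 28*N (E(N) = -(-28)*N = 28*N)
E(-12)*s(1, -1) = (28*(-12))*(-9 - 1*1) = -336*(-9 - 1) = -336*(-10) = 3360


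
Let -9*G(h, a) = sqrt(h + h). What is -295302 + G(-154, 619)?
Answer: -295302 - 2*I*sqrt(77)/9 ≈ -2.953e+5 - 1.95*I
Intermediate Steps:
G(h, a) = -sqrt(2)*sqrt(h)/9 (G(h, a) = -sqrt(h + h)/9 = -sqrt(2)*sqrt(h)/9)
-295302 + G(-154, 619) = -295302 - sqrt(2)*sqrt(-154)/9 = -295302 - sqrt(2)*I*sqrt(154)/9 = -295302 - 2*I*sqrt(77)/9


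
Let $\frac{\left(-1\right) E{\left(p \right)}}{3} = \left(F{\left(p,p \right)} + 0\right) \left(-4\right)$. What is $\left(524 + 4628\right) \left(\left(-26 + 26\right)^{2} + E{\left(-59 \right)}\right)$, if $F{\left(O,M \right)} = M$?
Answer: $-3647616$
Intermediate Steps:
$E{\left(p \right)} = 12 p$ ($E{\left(p \right)} = - 3 \left(p + 0\right) \left(-4\right) = - 3 p \left(-4\right) = - 3 \left(- 4 p\right) = 12 p$)
$\left(524 + 4628\right) \left(\left(-26 + 26\right)^{2} + E{\left(-59 \right)}\right) = \left(524 + 4628\right) \left(\left(-26 + 26\right)^{2} + 12 \left(-59\right)\right) = 5152 \left(0^{2} - 708\right) = 5152 \left(0 - 708\right) = 5152 \left(-708\right) = -3647616$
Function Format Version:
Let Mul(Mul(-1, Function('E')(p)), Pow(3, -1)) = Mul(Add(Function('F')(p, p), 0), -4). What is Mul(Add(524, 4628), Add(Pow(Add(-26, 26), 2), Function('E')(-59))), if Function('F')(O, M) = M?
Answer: -3647616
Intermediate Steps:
Function('E')(p) = Mul(12, p) (Function('E')(p) = Mul(-3, Mul(Add(p, 0), -4)) = Mul(-3, Mul(p, -4)) = Mul(-3, Mul(-4, p)) = Mul(12, p))
Mul(Add(524, 4628), Add(Pow(Add(-26, 26), 2), Function('E')(-59))) = Mul(Add(524, 4628), Add(Pow(Add(-26, 26), 2), Mul(12, -59))) = Mul(5152, Add(Pow(0, 2), -708)) = Mul(5152, Add(0, -708)) = Mul(5152, -708) = -3647616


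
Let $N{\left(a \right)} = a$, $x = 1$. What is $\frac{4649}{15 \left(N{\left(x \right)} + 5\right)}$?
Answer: $\frac{4649}{90} \approx 51.656$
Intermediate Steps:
$\frac{4649}{15 \left(N{\left(x \right)} + 5\right)} = \frac{4649}{15 \left(1 + 5\right)} = \frac{4649}{15 \cdot 6} = \frac{4649}{90}$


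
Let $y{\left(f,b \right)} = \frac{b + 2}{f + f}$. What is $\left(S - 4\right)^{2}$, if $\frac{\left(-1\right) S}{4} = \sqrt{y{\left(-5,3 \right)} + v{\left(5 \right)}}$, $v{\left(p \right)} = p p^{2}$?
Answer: $2008 + 16 \sqrt{498} \approx 2365.1$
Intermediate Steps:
$v{\left(p \right)} = p^{3}$
$y{\left(f,b \right)} = \frac{2 + b}{2 f}$
$S = - 2 \sqrt{498}$ ($S = - 4 \sqrt{\frac{2 + 3}{2 \left(-5\right)} + 5^{3}} = - 4 \sqrt{\frac{1}{2} \left(- \frac{1}{5}\right) 5 + 125} = - 4 \sqrt{- \frac{1}{2} + 125} = - 4 \sqrt{\frac{249}{2}} = - 4 \frac{\sqrt{498}}{2} = - 2 \sqrt{498} \approx -44.632$)
$\left(S - 4\right)^{2} = \left(- 2 \sqrt{498} - 4\right)^{2} = \left(-4 - 2 \sqrt{498}\right)^{2}$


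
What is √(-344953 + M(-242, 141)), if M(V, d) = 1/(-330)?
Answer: 19*I*√104059230/330 ≈ 587.33*I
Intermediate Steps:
M(V, d) = -1/330
√(-344953 + M(-242, 141)) = √(-344953 - 1/330) = √(-113834491/330) = 19*I*√104059230/330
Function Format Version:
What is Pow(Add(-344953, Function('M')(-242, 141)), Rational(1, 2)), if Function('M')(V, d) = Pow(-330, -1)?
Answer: Mul(Rational(19, 330), I, Pow(104059230, Rational(1, 2))) ≈ Mul(587.33, I)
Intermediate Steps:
Function('M')(V, d) = Rational(-1, 330)
Pow(Add(-344953, Function('M')(-242, 141)), Rational(1, 2)) = Pow(Add(-344953, Rational(-1, 330)), Rational(1, 2)) = Pow(Rational(-113834491, 330), Rational(1, 2)) = Mul(Rational(19, 330), I, Pow(104059230, Rational(1, 2)))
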